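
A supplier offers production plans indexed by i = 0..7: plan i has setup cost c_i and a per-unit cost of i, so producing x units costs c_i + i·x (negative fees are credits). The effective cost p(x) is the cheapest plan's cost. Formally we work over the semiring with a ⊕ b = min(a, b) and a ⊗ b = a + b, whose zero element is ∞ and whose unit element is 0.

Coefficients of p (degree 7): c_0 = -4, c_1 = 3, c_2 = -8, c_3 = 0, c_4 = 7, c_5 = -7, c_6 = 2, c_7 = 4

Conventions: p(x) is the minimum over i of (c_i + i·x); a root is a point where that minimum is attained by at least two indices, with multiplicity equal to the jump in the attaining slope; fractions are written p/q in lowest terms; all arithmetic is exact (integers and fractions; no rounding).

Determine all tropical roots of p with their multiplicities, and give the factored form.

hull edge (i=0, c=-4) to (i=2, c=-8): slope -2, span 2
hull edge (i=2, c=-8) to (i=5, c=-7): slope 1/3, span 3
hull edge (i=5, c=-7) to (i=7, c=4): slope 11/2, span 2
Factored form: p(x) = 4 ⊗ (x ⊕ (-11/2)) ⊗ (x ⊕ (-11/2)) ⊗ (x ⊕ (-1/3)) ⊗ (x ⊕ (-1/3)) ⊗ (x ⊕ (-1/3)) ⊗ (x ⊕ 2) ⊗ (x ⊕ 2)
Answer: roots = -11/2 (mult 2), -1/3 (mult 3), 2 (mult 2)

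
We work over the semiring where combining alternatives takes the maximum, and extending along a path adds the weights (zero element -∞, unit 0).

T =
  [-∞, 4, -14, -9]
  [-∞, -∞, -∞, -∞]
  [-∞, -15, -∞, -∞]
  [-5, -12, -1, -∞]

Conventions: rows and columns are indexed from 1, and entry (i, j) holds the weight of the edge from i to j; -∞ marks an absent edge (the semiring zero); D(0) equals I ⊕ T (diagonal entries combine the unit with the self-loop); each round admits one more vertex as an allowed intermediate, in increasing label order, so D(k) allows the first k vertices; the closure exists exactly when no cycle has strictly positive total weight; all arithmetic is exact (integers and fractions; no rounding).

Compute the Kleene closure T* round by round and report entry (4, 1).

D(0):
  [0, 4, -14, -9]
  [-∞, 0, -∞, -∞]
  [-∞, -15, 0, -∞]
  [-5, -12, -1, 0]
D(1):
  [0, 4, -14, -9]
  [-∞, 0, -∞, -∞]
  [-∞, -15, 0, -∞]
  [-5, -1, -1, 0]
D(2):
  [0, 4, -14, -9]
  [-∞, 0, -∞, -∞]
  [-∞, -15, 0, -∞]
  [-5, -1, -1, 0]
D(3):
  [0, 4, -14, -9]
  [-∞, 0, -∞, -∞]
  [-∞, -15, 0, -∞]
  [-5, -1, -1, 0]
D(4):
  [0, 4, -10, -9]
  [-∞, 0, -∞, -∞]
  [-∞, -15, 0, -∞]
  [-5, -1, -1, 0]
Answer: T*[4][1] = -5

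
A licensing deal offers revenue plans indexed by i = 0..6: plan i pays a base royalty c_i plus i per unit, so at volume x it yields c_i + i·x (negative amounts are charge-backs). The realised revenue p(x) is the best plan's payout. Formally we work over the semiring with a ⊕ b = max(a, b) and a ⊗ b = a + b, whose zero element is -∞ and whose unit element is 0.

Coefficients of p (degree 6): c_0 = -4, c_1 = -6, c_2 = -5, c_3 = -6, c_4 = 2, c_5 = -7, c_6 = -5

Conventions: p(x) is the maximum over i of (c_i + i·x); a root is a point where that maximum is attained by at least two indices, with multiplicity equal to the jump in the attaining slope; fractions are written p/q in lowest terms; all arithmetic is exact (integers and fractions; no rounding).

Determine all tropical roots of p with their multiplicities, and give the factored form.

hull edge (i=0, c=-4) to (i=4, c=2): slope 3/2, span 4
hull edge (i=4, c=2) to (i=6, c=-5): slope -7/2, span 2
Factored form: p(x) = -5 ⊗ (x ⊕ (-3/2)) ⊗ (x ⊕ (-3/2)) ⊗ (x ⊕ (-3/2)) ⊗ (x ⊕ (-3/2)) ⊗ (x ⊕ 7/2) ⊗ (x ⊕ 7/2)
Answer: roots = -3/2 (mult 4), 7/2 (mult 2)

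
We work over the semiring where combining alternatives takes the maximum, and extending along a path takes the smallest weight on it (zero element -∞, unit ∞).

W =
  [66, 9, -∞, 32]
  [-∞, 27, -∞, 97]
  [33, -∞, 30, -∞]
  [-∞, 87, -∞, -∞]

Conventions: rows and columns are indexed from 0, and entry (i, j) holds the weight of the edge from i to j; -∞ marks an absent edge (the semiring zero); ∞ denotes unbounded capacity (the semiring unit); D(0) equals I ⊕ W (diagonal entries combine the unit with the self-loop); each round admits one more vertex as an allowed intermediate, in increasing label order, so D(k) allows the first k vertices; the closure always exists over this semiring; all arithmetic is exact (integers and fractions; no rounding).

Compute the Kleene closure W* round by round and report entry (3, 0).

D(0):
  [∞, 9, -∞, 32]
  [-∞, ∞, -∞, 97]
  [33, -∞, ∞, -∞]
  [-∞, 87, -∞, ∞]
D(1):
  [∞, 9, -∞, 32]
  [-∞, ∞, -∞, 97]
  [33, 9, ∞, 32]
  [-∞, 87, -∞, ∞]
D(2):
  [∞, 9, -∞, 32]
  [-∞, ∞, -∞, 97]
  [33, 9, ∞, 32]
  [-∞, 87, -∞, ∞]
D(3):
  [∞, 9, -∞, 32]
  [-∞, ∞, -∞, 97]
  [33, 9, ∞, 32]
  [-∞, 87, -∞, ∞]
D(4):
  [∞, 32, -∞, 32]
  [-∞, ∞, -∞, 97]
  [33, 32, ∞, 32]
  [-∞, 87, -∞, ∞]
Answer: W*[3][0] = -∞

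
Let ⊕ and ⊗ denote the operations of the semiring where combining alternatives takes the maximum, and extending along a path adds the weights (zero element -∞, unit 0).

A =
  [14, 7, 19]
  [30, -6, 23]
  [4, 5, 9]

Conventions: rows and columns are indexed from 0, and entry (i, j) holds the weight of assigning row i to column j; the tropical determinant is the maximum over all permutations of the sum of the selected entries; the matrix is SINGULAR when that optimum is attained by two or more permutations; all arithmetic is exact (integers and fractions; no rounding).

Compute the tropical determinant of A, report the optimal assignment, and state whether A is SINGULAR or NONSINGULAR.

σ = (0, 1, 2): 14 + (-6) + 9 = 17
σ = (0, 2, 1): 14 + 23 + 5 = 42
σ = (1, 0, 2): 7 + 30 + 9 = 46
σ = (1, 2, 0): 7 + 23 + 4 = 34
σ = (2, 0, 1): 19 + 30 + 5 = 54
σ = (2, 1, 0): 19 + (-6) + 4 = 17
Optimal value attained by: σ = (2, 0, 1).
Answer: det⊕(A) = 54; verdict: NONSINGULAR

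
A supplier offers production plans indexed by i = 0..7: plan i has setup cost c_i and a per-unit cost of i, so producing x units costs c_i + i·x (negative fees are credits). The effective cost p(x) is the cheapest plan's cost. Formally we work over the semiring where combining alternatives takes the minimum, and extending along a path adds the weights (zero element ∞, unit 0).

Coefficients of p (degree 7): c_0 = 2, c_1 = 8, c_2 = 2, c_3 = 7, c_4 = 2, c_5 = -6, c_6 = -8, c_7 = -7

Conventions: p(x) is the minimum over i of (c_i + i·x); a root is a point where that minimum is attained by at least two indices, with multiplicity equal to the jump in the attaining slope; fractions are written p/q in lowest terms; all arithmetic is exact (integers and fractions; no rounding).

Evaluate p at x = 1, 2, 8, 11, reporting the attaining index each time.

p(1) = min(2+0·1=2, 8+1·1=9, 2+2·1=4, 7+3·1=10, 2+4·1=6, -6+5·1=-1, -8+6·1=-2, -7+7·1=0) = -2 (attained by i=6)
p(2) = min(2+0·2=2, 8+1·2=10, 2+2·2=6, 7+3·2=13, 2+4·2=10, -6+5·2=4, -8+6·2=4, -7+7·2=7) = 2 (attained by i=0)
p(8) = min(2+0·8=2, 8+1·8=16, 2+2·8=18, 7+3·8=31, 2+4·8=34, -6+5·8=34, -8+6·8=40, -7+7·8=49) = 2 (attained by i=0)
p(11) = min(2+0·11=2, 8+1·11=19, 2+2·11=24, 7+3·11=40, 2+4·11=46, -6+5·11=49, -8+6·11=58, -7+7·11=70) = 2 (attained by i=0)
Answer: p(1) = -2; p(2) = 2; p(8) = 2; p(11) = 2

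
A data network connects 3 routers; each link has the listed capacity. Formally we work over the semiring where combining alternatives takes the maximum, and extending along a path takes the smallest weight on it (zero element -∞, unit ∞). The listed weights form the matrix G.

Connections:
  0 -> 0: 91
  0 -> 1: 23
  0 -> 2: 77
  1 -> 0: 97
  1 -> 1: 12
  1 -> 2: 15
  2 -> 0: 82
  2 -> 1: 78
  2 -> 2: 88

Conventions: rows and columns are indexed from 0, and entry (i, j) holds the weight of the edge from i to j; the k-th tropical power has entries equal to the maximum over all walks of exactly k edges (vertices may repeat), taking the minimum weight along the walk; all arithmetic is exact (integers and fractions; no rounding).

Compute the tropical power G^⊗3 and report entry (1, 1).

G^⊗2:
  [91, 77, 77]
  [91, 23, 77]
  [82, 78, 88]
G^⊗3:
  [91, 77, 77]
  [91, 77, 77]
  [82, 78, 88]
Key observation: the optimum is the walk 1->0->2->1, with weight 97 min 77 min 78 = 77.
Optimal value attained by: walk 1->0->2->1.
Answer: (G^⊗3)[1][1] = 77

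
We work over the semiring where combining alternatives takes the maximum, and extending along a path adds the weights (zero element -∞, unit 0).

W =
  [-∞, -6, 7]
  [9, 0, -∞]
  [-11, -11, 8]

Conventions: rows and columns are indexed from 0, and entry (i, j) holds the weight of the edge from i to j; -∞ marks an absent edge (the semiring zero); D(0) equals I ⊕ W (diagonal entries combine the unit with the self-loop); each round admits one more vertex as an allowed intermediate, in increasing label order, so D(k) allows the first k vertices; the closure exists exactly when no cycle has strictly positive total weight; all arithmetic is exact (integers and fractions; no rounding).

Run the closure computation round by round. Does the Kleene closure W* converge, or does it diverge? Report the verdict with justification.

Detection: at round 0, diagonal entry (2, 2) turns strictly positive.
Key observation: the cycle 2->2 has total weight 8, which is strictly positive.
Answer: DIVERGES — positive cycle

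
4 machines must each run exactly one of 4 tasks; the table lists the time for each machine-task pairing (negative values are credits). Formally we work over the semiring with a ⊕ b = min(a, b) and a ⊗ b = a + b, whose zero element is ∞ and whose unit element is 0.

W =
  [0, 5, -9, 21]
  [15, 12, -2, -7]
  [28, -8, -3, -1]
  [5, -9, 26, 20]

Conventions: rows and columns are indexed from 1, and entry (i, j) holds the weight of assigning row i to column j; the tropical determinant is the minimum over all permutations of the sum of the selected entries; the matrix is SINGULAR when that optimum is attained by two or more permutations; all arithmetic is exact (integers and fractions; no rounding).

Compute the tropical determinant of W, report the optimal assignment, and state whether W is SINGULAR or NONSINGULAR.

σ = (1, 2, 3, 4): 0 + 12 + (-3) + 20 = 29
σ = (1, 2, 4, 3): 0 + 12 + (-1) + 26 = 37
σ = (1, 3, 2, 4): 0 + (-2) + (-8) + 20 = 10
σ = (1, 3, 4, 2): 0 + (-2) + (-1) + (-9) = -12
σ = (1, 4, 2, 3): 0 + (-7) + (-8) + 26 = 11
σ = (1, 4, 3, 2): 0 + (-7) + (-3) + (-9) = -19
σ = (2, 1, 3, 4): 5 + 15 + (-3) + 20 = 37
σ = (2, 1, 4, 3): 5 + 15 + (-1) + 26 = 45
σ = (2, 3, 1, 4): 5 + (-2) + 28 + 20 = 51
σ = (2, 3, 4, 1): 5 + (-2) + (-1) + 5 = 7
σ = (2, 4, 1, 3): 5 + (-7) + 28 + 26 = 52
σ = (2, 4, 3, 1): 5 + (-7) + (-3) + 5 = 0
σ = (3, 1, 2, 4): (-9) + 15 + (-8) + 20 = 18
σ = (3, 1, 4, 2): (-9) + 15 + (-1) + (-9) = -4
σ = (3, 2, 1, 4): (-9) + 12 + 28 + 20 = 51
σ = (3, 2, 4, 1): (-9) + 12 + (-1) + 5 = 7
σ = (3, 4, 1, 2): (-9) + (-7) + 28 + (-9) = 3
σ = (3, 4, 2, 1): (-9) + (-7) + (-8) + 5 = -19
σ = (4, 1, 2, 3): 21 + 15 + (-8) + 26 = 54
σ = (4, 1, 3, 2): 21 + 15 + (-3) + (-9) = 24
σ = (4, 2, 1, 3): 21 + 12 + 28 + 26 = 87
σ = (4, 2, 3, 1): 21 + 12 + (-3) + 5 = 35
σ = (4, 3, 1, 2): 21 + (-2) + 28 + (-9) = 38
σ = (4, 3, 2, 1): 21 + (-2) + (-8) + 5 = 16
Optimal value attained by: σ = (1, 4, 3, 2).
Answer: det⊕(W) = -19; verdict: SINGULAR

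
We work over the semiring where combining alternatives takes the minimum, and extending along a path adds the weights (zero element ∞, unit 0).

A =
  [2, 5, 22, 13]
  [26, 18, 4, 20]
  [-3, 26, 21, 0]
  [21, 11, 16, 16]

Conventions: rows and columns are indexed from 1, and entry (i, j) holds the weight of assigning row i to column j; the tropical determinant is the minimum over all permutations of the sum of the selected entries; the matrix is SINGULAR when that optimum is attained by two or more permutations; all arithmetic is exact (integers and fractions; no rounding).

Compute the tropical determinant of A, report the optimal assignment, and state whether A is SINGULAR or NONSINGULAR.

σ = (1, 2, 3, 4): 2 + 18 + 21 + 16 = 57
σ = (1, 2, 4, 3): 2 + 18 + 0 + 16 = 36
σ = (1, 3, 2, 4): 2 + 4 + 26 + 16 = 48
σ = (1, 3, 4, 2): 2 + 4 + 0 + 11 = 17
σ = (1, 4, 2, 3): 2 + 20 + 26 + 16 = 64
σ = (1, 4, 3, 2): 2 + 20 + 21 + 11 = 54
σ = (2, 1, 3, 4): 5 + 26 + 21 + 16 = 68
σ = (2, 1, 4, 3): 5 + 26 + 0 + 16 = 47
σ = (2, 3, 1, 4): 5 + 4 + (-3) + 16 = 22
σ = (2, 3, 4, 1): 5 + 4 + 0 + 21 = 30
σ = (2, 4, 1, 3): 5 + 20 + (-3) + 16 = 38
σ = (2, 4, 3, 1): 5 + 20 + 21 + 21 = 67
σ = (3, 1, 2, 4): 22 + 26 + 26 + 16 = 90
σ = (3, 1, 4, 2): 22 + 26 + 0 + 11 = 59
σ = (3, 2, 1, 4): 22 + 18 + (-3) + 16 = 53
σ = (3, 2, 4, 1): 22 + 18 + 0 + 21 = 61
σ = (3, 4, 1, 2): 22 + 20 + (-3) + 11 = 50
σ = (3, 4, 2, 1): 22 + 20 + 26 + 21 = 89
σ = (4, 1, 2, 3): 13 + 26 + 26 + 16 = 81
σ = (4, 1, 3, 2): 13 + 26 + 21 + 11 = 71
σ = (4, 2, 1, 3): 13 + 18 + (-3) + 16 = 44
σ = (4, 2, 3, 1): 13 + 18 + 21 + 21 = 73
σ = (4, 3, 1, 2): 13 + 4 + (-3) + 11 = 25
σ = (4, 3, 2, 1): 13 + 4 + 26 + 21 = 64
Optimal value attained by: σ = (1, 3, 4, 2).
Answer: det⊕(A) = 17; verdict: NONSINGULAR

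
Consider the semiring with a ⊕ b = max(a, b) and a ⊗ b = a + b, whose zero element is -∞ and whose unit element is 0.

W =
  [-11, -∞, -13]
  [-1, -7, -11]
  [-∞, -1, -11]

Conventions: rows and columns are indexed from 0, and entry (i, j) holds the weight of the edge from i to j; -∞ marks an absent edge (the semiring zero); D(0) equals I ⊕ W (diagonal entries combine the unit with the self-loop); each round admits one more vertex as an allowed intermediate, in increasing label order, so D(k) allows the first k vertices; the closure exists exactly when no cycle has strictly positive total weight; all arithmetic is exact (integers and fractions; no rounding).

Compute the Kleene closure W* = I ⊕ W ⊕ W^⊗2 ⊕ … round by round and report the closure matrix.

D(0):
  [0, -∞, -13]
  [-1, 0, -11]
  [-∞, -1, 0]
D(1):
  [0, -∞, -13]
  [-1, 0, -11]
  [-∞, -1, 0]
D(2):
  [0, -∞, -13]
  [-1, 0, -11]
  [-2, -1, 0]
D(3):
  [0, -14, -13]
  [-1, 0, -11]
  [-2, -1, 0]
Answer: W* = [[0, -14, -13], [-1, 0, -11], [-2, -1, 0]]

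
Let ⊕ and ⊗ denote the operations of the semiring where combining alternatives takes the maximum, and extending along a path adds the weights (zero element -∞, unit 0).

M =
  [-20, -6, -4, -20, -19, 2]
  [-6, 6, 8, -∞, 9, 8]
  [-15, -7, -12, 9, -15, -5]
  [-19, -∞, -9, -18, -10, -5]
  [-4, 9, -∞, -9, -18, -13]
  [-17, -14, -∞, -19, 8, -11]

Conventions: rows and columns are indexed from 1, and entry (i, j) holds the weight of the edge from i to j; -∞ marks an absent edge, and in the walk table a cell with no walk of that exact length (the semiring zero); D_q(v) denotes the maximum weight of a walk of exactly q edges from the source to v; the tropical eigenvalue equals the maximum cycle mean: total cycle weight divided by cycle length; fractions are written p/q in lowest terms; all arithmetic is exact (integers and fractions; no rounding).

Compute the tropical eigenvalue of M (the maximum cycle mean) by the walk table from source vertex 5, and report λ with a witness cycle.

q=0: [-∞, -∞, -∞, -∞, 0, -∞]
q=1: [-4, 9, -∞, -9, -18, -13]
q=2: [3, 15, 17, -24, 18, 17]
q=3: [14, 27, 23, 26, 25, 23]
q=4: [21, 34, 35, 32, 36, 35]
q=5: [32, 45, 42, 44, 43, 42]
q=6: [39, 52, 53, 51, 54, 53]
Optimal cycle mean attained by: cycle 2->5->2, total 9 + 9, length 2.
Answer: λ = 9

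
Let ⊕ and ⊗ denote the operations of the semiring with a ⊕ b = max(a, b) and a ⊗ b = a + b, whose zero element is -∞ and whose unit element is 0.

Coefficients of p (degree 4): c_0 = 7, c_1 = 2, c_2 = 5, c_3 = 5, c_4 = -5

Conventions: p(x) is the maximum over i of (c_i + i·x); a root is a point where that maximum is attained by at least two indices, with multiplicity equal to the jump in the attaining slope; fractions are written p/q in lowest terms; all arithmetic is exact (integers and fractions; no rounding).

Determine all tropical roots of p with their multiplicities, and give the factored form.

hull edge (i=0, c=7) to (i=3, c=5): slope -2/3, span 3
hull edge (i=3, c=5) to (i=4, c=-5): slope -10, span 1
Factored form: p(x) = -5 ⊗ (x ⊕ 2/3) ⊗ (x ⊕ 2/3) ⊗ (x ⊕ 2/3) ⊗ (x ⊕ 10)
Answer: roots = 2/3 (mult 3), 10 (mult 1)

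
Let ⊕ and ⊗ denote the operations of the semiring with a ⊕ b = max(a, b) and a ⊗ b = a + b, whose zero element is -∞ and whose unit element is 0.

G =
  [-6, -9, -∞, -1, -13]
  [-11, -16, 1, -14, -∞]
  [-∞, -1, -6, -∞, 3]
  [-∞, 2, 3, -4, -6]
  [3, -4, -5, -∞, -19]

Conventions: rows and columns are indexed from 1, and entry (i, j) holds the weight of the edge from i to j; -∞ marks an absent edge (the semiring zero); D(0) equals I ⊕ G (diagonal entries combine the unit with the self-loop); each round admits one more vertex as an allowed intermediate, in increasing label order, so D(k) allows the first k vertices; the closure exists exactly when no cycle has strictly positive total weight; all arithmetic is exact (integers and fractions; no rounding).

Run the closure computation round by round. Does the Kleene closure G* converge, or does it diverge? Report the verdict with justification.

D(0):
  [0, -9, -∞, -1, -13]
  [-11, 0, 1, -14, -∞]
  [-∞, -1, 0, -∞, 3]
  [-∞, 2, 3, 0, -6]
  [3, -4, -5, -∞, 0]
D(1):
  [0, -9, -∞, -1, -13]
  [-11, 0, 1, -12, -24]
  [-∞, -1, 0, -∞, 3]
  [-∞, 2, 3, 0, -6]
  [3, -4, -5, 2, 0]
D(2):
  [0, -9, -8, -1, -13]
  [-11, 0, 1, -12, -24]
  [-12, -1, 0, -13, 3]
  [-9, 2, 3, 0, -6]
  [3, -4, -3, 2, 0]
D(3):
  [0, -9, -8, -1, -5]
  [-11, 0, 1, -12, 4]
  [-12, -1, 0, -13, 3]
  [-9, 2, 3, 0, 6]
  [3, -4, -3, 2, 0]
Detection: at round 4, diagonal entry (5, 5) turns strictly positive.
Key observation: the cycle 5->1->4->2->3->5 has total weight 3 + (-1) + 2 + 1 + 3, which is strictly positive.
Answer: DIVERGES — positive cycle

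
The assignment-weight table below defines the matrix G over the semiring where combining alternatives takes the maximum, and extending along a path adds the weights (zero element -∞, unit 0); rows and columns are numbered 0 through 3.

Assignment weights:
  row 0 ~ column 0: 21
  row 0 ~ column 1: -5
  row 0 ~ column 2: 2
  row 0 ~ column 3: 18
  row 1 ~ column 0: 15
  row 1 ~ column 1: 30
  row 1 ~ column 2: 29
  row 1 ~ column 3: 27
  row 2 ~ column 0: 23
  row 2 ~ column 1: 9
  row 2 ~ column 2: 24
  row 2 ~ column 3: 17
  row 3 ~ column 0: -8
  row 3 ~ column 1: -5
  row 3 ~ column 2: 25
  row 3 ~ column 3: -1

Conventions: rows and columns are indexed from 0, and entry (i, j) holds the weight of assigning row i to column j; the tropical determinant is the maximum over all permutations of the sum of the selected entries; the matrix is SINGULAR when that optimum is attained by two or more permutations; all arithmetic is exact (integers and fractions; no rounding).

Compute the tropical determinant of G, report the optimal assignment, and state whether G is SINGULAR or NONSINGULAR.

σ = (0, 1, 2, 3): 21 + 30 + 24 + (-1) = 74
σ = (0, 1, 3, 2): 21 + 30 + 17 + 25 = 93
σ = (0, 2, 1, 3): 21 + 29 + 9 + (-1) = 58
σ = (0, 2, 3, 1): 21 + 29 + 17 + (-5) = 62
σ = (0, 3, 1, 2): 21 + 27 + 9 + 25 = 82
σ = (0, 3, 2, 1): 21 + 27 + 24 + (-5) = 67
σ = (1, 0, 2, 3): (-5) + 15 + 24 + (-1) = 33
σ = (1, 0, 3, 2): (-5) + 15 + 17 + 25 = 52
σ = (1, 2, 0, 3): (-5) + 29 + 23 + (-1) = 46
σ = (1, 2, 3, 0): (-5) + 29 + 17 + (-8) = 33
σ = (1, 3, 0, 2): (-5) + 27 + 23 + 25 = 70
σ = (1, 3, 2, 0): (-5) + 27 + 24 + (-8) = 38
σ = (2, 0, 1, 3): 2 + 15 + 9 + (-1) = 25
σ = (2, 0, 3, 1): 2 + 15 + 17 + (-5) = 29
σ = (2, 1, 0, 3): 2 + 30 + 23 + (-1) = 54
σ = (2, 1, 3, 0): 2 + 30 + 17 + (-8) = 41
σ = (2, 3, 0, 1): 2 + 27 + 23 + (-5) = 47
σ = (2, 3, 1, 0): 2 + 27 + 9 + (-8) = 30
σ = (3, 0, 1, 2): 18 + 15 + 9 + 25 = 67
σ = (3, 0, 2, 1): 18 + 15 + 24 + (-5) = 52
σ = (3, 1, 0, 2): 18 + 30 + 23 + 25 = 96
σ = (3, 1, 2, 0): 18 + 30 + 24 + (-8) = 64
σ = (3, 2, 0, 1): 18 + 29 + 23 + (-5) = 65
σ = (3, 2, 1, 0): 18 + 29 + 9 + (-8) = 48
Optimal value attained by: σ = (3, 1, 0, 2).
Answer: det⊕(G) = 96; verdict: NONSINGULAR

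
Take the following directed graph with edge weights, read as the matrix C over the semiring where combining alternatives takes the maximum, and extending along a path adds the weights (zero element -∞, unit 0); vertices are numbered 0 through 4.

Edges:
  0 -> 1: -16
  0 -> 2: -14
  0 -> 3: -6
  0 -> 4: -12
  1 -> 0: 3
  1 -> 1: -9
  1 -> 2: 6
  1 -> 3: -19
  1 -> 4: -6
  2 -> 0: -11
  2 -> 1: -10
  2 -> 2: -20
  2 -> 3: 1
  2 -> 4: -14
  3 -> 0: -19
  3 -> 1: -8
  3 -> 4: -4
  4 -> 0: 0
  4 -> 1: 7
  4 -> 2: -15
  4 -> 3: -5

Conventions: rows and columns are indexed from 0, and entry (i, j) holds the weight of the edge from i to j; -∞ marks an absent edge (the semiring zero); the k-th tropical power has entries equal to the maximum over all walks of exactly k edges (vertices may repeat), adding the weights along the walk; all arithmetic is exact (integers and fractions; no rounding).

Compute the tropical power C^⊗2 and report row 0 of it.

C^⊗2:
  [-12, -5, -10, -13, -10]
  [-5, 1, -3, 7, -8]
  [-7, -7, -4, -17, -3]
  [-4, 3, -2, -9, -14]
  [10, -2, 13, -6, 1]
Answer: row 0 of C^⊗2 = [-12, -5, -10, -13, -10]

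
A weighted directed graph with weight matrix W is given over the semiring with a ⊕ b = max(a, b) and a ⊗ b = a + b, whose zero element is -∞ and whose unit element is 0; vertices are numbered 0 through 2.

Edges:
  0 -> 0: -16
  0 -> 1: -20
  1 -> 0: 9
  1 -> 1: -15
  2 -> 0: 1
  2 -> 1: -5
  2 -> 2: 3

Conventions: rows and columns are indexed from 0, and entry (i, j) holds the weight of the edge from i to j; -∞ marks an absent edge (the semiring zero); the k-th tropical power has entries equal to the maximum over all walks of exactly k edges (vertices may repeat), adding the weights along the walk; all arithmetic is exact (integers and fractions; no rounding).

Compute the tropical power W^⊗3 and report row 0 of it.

W^⊗2:
  [-11, -35, -∞]
  [-6, -11, -∞]
  [4, -2, 6]
W^⊗3:
  [-26, -31, -∞]
  [-2, -26, -∞]
  [7, 1, 9]
Answer: row 0 of W^⊗3 = [-26, -31, -∞]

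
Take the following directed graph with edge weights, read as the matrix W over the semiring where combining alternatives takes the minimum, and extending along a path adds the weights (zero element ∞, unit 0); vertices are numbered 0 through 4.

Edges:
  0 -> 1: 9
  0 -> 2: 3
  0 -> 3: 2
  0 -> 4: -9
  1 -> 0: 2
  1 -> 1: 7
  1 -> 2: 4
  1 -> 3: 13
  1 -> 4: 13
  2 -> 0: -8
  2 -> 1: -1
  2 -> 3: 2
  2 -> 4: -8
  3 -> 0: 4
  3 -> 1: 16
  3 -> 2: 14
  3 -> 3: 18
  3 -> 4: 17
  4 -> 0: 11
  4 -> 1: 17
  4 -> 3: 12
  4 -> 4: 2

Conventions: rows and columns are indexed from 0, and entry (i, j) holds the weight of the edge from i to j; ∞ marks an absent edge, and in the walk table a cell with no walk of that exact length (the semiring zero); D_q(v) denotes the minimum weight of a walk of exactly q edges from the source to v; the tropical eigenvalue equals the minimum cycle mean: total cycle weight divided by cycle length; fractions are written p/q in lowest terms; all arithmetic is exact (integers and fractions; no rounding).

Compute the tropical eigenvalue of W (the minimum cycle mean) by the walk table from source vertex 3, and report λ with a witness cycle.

q=0: [∞, ∞, ∞, 0, ∞]
q=1: [4, 16, 14, 18, 17]
q=2: [6, 13, 7, 6, -5]
q=3: [-1, 6, 9, 7, -3]
q=4: [1, 8, 2, 1, -10]
q=5: [-6, 1, 4, 2, -8]
Optimal cycle mean attained by: cycle 0->2->0, total 3 + (-8), length 2.
Answer: λ = -5/2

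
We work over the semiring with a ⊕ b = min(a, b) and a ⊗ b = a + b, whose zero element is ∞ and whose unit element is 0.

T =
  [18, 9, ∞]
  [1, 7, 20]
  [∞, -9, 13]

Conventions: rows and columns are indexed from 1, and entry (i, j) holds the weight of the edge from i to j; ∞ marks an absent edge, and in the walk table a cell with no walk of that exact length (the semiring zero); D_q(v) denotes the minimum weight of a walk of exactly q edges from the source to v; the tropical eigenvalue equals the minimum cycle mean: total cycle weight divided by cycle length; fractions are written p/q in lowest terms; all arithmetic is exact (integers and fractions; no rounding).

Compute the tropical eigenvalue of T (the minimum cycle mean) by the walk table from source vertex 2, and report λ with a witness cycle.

q=0: [∞, 0, ∞]
q=1: [1, 7, 20]
q=2: [8, 10, 27]
q=3: [11, 17, 30]
Optimal cycle mean attained by: cycle 1->2->1, total 9 + 1, length 2.
Answer: λ = 5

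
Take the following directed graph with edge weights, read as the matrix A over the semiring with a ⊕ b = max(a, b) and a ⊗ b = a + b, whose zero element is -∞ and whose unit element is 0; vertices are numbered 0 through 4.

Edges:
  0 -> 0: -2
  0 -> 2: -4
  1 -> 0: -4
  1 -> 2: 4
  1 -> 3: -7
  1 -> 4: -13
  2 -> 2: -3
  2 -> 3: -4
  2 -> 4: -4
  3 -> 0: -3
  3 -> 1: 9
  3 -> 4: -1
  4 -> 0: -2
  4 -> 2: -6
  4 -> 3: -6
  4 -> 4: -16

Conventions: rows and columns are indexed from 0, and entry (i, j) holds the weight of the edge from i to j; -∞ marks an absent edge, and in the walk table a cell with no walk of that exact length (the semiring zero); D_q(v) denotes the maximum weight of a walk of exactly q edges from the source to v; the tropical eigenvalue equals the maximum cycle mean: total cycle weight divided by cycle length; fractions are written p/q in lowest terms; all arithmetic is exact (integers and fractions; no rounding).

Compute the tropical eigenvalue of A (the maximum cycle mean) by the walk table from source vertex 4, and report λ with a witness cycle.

q=0: [-∞, -∞, -∞, -∞, 0]
q=1: [-2, -∞, -6, -6, -16]
q=2: [-4, 3, -6, -10, -7]
q=3: [-1, -1, 7, -4, -10]
q=4: [-3, 5, 4, 3, 3]
q=5: [1, 12, 9, 0, 2]
Optimal cycle mean attained by: cycle 1->2->3->1, total 4 + (-4) + 9, length 3.
Answer: λ = 3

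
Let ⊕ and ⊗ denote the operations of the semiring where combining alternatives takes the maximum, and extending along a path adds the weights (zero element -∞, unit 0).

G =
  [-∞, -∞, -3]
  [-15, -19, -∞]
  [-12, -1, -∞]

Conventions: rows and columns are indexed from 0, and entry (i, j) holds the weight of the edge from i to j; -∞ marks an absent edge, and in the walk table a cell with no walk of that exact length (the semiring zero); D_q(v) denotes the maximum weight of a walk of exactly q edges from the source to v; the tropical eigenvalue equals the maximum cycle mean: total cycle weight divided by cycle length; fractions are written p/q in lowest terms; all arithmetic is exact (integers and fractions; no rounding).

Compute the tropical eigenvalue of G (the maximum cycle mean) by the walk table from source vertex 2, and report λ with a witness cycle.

q=0: [-∞, -∞, 0]
q=1: [-12, -1, -∞]
q=2: [-16, -20, -15]
q=3: [-27, -16, -19]
Optimal cycle mean attained by: cycle 0->2->1->0, total (-3) + (-1) + (-15), length 3.
Answer: λ = -19/3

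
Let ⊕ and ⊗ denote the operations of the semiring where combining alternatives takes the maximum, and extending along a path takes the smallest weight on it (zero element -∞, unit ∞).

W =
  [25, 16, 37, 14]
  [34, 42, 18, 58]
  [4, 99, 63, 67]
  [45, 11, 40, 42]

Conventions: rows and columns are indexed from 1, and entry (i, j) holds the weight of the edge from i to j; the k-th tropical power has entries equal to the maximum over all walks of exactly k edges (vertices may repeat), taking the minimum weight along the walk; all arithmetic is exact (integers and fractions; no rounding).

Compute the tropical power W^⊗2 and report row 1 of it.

W^⊗2:
  [25, 37, 37, 37]
  [45, 42, 40, 42]
  [45, 63, 63, 63]
  [42, 40, 40, 42]
Answer: row 1 of W^⊗2 = [25, 37, 37, 37]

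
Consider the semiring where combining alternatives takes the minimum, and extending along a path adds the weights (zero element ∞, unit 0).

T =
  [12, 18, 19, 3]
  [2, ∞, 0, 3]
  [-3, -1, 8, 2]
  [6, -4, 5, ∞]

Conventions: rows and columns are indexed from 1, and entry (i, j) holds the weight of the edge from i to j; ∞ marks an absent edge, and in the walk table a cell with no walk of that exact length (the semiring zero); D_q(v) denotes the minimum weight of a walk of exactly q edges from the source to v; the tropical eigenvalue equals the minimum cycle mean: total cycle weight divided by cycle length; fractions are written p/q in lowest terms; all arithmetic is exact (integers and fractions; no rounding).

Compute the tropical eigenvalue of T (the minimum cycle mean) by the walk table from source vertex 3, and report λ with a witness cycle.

q=0: [∞, ∞, 0, ∞]
q=1: [-3, -1, 8, 2]
q=2: [1, -2, -1, 0]
q=3: [-4, -4, -2, 1]
q=4: [-5, -3, -4, -1]
Optimal cycle mean attained by: cycle 1->4->2->3->1, total 3 + (-4) + 0 + (-3), length 4.
Answer: λ = -1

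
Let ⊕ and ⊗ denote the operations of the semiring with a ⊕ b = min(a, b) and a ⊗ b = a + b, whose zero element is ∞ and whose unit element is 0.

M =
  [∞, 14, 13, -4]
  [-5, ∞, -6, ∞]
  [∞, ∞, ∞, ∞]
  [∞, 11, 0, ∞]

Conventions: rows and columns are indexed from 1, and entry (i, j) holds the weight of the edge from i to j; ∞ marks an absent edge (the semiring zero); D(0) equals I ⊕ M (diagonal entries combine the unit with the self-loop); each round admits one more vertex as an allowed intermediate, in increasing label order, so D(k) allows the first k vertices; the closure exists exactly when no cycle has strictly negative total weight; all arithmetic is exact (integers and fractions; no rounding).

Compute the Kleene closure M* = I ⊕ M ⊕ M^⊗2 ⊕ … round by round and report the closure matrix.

D(0):
  [0, 14, 13, -4]
  [-5, 0, -6, ∞]
  [∞, ∞, 0, ∞]
  [∞, 11, 0, 0]
D(1):
  [0, 14, 13, -4]
  [-5, 0, -6, -9]
  [∞, ∞, 0, ∞]
  [∞, 11, 0, 0]
D(2):
  [0, 14, 8, -4]
  [-5, 0, -6, -9]
  [∞, ∞, 0, ∞]
  [6, 11, 0, 0]
D(3):
  [0, 14, 8, -4]
  [-5, 0, -6, -9]
  [∞, ∞, 0, ∞]
  [6, 11, 0, 0]
D(4):
  [0, 7, -4, -4]
  [-5, 0, -9, -9]
  [∞, ∞, 0, ∞]
  [6, 11, 0, 0]
Answer: M* = [[0, 7, -4, -4], [-5, 0, -9, -9], [∞, ∞, 0, ∞], [6, 11, 0, 0]]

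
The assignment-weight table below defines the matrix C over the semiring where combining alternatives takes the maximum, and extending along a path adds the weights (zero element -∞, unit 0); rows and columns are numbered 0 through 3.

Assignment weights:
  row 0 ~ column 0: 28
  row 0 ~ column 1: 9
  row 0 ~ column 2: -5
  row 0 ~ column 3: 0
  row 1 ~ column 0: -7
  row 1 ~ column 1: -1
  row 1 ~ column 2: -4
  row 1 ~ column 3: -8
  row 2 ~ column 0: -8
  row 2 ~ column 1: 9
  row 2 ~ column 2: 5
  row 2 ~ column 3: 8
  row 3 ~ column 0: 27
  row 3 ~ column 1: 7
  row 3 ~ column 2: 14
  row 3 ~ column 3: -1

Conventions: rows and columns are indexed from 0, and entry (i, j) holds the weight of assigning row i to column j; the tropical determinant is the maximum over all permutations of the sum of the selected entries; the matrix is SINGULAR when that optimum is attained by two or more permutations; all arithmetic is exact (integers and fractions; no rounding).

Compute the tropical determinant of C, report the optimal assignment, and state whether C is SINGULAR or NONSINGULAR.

σ = (0, 1, 2, 3): 28 + (-1) + 5 + (-1) = 31
σ = (0, 1, 3, 2): 28 + (-1) + 8 + 14 = 49
σ = (0, 2, 1, 3): 28 + (-4) + 9 + (-1) = 32
σ = (0, 2, 3, 1): 28 + (-4) + 8 + 7 = 39
σ = (0, 3, 1, 2): 28 + (-8) + 9 + 14 = 43
σ = (0, 3, 2, 1): 28 + (-8) + 5 + 7 = 32
σ = (1, 0, 2, 3): 9 + (-7) + 5 + (-1) = 6
σ = (1, 0, 3, 2): 9 + (-7) + 8 + 14 = 24
σ = (1, 2, 0, 3): 9 + (-4) + (-8) + (-1) = -4
σ = (1, 2, 3, 0): 9 + (-4) + 8 + 27 = 40
σ = (1, 3, 0, 2): 9 + (-8) + (-8) + 14 = 7
σ = (1, 3, 2, 0): 9 + (-8) + 5 + 27 = 33
σ = (2, 0, 1, 3): (-5) + (-7) + 9 + (-1) = -4
σ = (2, 0, 3, 1): (-5) + (-7) + 8 + 7 = 3
σ = (2, 1, 0, 3): (-5) + (-1) + (-8) + (-1) = -15
σ = (2, 1, 3, 0): (-5) + (-1) + 8 + 27 = 29
σ = (2, 3, 0, 1): (-5) + (-8) + (-8) + 7 = -14
σ = (2, 3, 1, 0): (-5) + (-8) + 9 + 27 = 23
σ = (3, 0, 1, 2): 0 + (-7) + 9 + 14 = 16
σ = (3, 0, 2, 1): 0 + (-7) + 5 + 7 = 5
σ = (3, 1, 0, 2): 0 + (-1) + (-8) + 14 = 5
σ = (3, 1, 2, 0): 0 + (-1) + 5 + 27 = 31
σ = (3, 2, 0, 1): 0 + (-4) + (-8) + 7 = -5
σ = (3, 2, 1, 0): 0 + (-4) + 9 + 27 = 32
Optimal value attained by: σ = (0, 1, 3, 2).
Answer: det⊕(C) = 49; verdict: NONSINGULAR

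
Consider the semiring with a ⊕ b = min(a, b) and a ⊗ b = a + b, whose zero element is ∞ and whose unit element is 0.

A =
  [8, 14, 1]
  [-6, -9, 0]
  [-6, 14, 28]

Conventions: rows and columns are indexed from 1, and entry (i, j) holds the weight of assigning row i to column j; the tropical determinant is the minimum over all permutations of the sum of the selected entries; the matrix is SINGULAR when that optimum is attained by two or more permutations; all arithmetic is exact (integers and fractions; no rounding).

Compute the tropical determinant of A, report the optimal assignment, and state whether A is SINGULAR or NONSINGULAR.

σ = (1, 2, 3): 8 + (-9) + 28 = 27
σ = (1, 3, 2): 8 + 0 + 14 = 22
σ = (2, 1, 3): 14 + (-6) + 28 = 36
σ = (2, 3, 1): 14 + 0 + (-6) = 8
σ = (3, 1, 2): 1 + (-6) + 14 = 9
σ = (3, 2, 1): 1 + (-9) + (-6) = -14
Optimal value attained by: σ = (3, 2, 1).
Answer: det⊕(A) = -14; verdict: NONSINGULAR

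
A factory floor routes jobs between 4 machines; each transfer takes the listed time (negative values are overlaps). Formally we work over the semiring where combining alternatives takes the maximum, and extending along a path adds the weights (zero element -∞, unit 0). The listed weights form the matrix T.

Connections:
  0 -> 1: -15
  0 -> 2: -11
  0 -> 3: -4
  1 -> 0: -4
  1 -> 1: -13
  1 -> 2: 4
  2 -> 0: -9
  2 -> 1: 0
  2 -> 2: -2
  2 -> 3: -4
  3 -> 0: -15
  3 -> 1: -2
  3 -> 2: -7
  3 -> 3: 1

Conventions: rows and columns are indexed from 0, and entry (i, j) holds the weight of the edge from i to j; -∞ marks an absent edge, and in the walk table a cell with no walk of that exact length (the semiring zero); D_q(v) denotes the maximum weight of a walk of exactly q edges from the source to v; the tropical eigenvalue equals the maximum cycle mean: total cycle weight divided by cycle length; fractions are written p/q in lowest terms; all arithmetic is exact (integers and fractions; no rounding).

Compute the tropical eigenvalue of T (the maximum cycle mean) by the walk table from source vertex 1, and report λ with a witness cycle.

q=0: [-∞, 0, -∞, -∞]
q=1: [-4, -13, 4, -∞]
q=2: [-5, 4, 2, 0]
q=3: [0, 2, 8, 1]
q=4: [-1, 8, 6, 4]
Optimal cycle mean attained by: cycle 1->2->1, total 4 + 0, length 2.
Answer: λ = 2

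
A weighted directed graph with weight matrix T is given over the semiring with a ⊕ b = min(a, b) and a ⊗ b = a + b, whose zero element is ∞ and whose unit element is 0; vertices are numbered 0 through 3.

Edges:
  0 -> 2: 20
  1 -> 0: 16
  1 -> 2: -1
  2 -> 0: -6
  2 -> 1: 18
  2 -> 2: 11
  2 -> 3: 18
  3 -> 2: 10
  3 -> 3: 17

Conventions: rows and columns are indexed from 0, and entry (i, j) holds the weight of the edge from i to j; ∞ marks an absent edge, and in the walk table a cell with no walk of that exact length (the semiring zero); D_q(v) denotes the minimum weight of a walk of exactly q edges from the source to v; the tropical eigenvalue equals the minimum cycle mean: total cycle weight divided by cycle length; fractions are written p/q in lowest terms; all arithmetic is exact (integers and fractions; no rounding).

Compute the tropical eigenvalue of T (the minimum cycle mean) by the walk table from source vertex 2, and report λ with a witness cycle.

q=0: [∞, ∞, 0, ∞]
q=1: [-6, 18, 11, 18]
q=2: [5, 29, 14, 29]
q=3: [8, 32, 25, 32]
q=4: [19, 43, 28, 43]
Optimal cycle mean attained by: cycle 0->2->0, total 20 + (-6), length 2.
Answer: λ = 7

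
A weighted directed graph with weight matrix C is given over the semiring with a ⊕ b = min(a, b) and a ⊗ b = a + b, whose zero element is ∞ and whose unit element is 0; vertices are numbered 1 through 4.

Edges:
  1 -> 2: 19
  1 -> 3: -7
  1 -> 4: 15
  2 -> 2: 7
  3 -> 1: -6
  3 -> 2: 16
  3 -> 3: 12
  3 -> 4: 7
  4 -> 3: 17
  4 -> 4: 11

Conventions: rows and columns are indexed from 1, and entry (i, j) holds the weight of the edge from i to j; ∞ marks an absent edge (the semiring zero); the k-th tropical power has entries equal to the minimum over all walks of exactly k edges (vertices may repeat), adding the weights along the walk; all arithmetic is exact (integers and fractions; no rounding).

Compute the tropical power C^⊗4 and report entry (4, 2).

C^⊗2:
  [-13, 9, 5, 0]
  [∞, 14, ∞, ∞]
  [6, 13, -13, 9]
  [11, 33, 28, 22]
C^⊗3:
  [-1, 6, -20, 2]
  [∞, 21, ∞, ∞]
  [-19, 3, -1, -6]
  [22, 30, 4, 26]
C^⊗4:
  [-26, -4, -8, -13]
  [∞, 28, ∞, ∞]
  [-7, 0, -26, -4]
  [-2, 20, 15, 11]
Key observation: the optimum is the walk 4->3->1->3->2, with weight 17 + (-6) + (-7) + 16 = 20.
Optimal value attained by: walk 4->3->1->3->2.
Answer: (C^⊗4)[4][2] = 20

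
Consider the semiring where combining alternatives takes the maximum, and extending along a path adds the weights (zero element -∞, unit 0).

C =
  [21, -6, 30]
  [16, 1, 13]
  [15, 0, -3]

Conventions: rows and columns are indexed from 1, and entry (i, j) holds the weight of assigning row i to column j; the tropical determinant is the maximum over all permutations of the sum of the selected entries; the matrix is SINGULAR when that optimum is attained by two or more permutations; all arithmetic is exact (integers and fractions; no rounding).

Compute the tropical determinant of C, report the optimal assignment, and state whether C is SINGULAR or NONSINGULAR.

σ = (1, 2, 3): 21 + 1 + (-3) = 19
σ = (1, 3, 2): 21 + 13 + 0 = 34
σ = (2, 1, 3): (-6) + 16 + (-3) = 7
σ = (2, 3, 1): (-6) + 13 + 15 = 22
σ = (3, 1, 2): 30 + 16 + 0 = 46
σ = (3, 2, 1): 30 + 1 + 15 = 46
Optimal value attained by: σ = (3, 1, 2).
Answer: det⊕(C) = 46; verdict: SINGULAR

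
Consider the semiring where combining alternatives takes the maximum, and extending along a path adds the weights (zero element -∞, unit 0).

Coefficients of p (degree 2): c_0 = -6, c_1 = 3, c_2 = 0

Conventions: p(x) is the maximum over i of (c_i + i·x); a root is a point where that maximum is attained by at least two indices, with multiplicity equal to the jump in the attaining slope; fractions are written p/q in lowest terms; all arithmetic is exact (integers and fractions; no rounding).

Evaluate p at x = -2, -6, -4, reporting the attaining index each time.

p(-2) = max(-6+0·(-2)=-6, 3+1·(-2)=1, 0+2·(-2)=-4) = 1 (attained by i=1)
p(-6) = max(-6+0·(-6)=-6, 3+1·(-6)=-3, 0+2·(-6)=-12) = -3 (attained by i=1)
p(-4) = max(-6+0·(-4)=-6, 3+1·(-4)=-1, 0+2·(-4)=-8) = -1 (attained by i=1)
Answer: p(-2) = 1; p(-6) = -3; p(-4) = -1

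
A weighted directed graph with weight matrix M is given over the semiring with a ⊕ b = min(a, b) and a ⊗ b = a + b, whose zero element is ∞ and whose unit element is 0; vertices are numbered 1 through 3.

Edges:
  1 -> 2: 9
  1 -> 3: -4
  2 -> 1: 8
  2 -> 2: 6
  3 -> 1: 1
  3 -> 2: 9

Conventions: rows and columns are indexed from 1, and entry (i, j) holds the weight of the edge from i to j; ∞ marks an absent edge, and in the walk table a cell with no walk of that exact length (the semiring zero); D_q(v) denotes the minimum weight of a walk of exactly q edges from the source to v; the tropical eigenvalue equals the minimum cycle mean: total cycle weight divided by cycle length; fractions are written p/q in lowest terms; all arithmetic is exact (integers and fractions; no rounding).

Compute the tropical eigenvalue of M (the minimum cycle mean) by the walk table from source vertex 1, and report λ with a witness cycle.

q=0: [0, ∞, ∞]
q=1: [∞, 9, -4]
q=2: [-3, 5, ∞]
q=3: [13, 6, -7]
Optimal cycle mean attained by: cycle 1->3->1, total (-4) + 1, length 2.
Answer: λ = -3/2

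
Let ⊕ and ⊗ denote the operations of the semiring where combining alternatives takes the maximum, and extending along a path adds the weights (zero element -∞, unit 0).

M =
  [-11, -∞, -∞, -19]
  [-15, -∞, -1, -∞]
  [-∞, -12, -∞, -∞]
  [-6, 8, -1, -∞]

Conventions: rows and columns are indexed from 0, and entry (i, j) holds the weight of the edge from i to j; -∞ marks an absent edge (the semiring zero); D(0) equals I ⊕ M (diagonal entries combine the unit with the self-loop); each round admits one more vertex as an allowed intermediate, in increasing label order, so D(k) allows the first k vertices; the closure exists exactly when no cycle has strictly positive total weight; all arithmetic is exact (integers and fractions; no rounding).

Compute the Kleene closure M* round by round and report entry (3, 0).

D(0):
  [0, -∞, -∞, -19]
  [-15, 0, -1, -∞]
  [-∞, -12, 0, -∞]
  [-6, 8, -1, 0]
D(1):
  [0, -∞, -∞, -19]
  [-15, 0, -1, -34]
  [-∞, -12, 0, -∞]
  [-6, 8, -1, 0]
D(2):
  [0, -∞, -∞, -19]
  [-15, 0, -1, -34]
  [-27, -12, 0, -46]
  [-6, 8, 7, 0]
D(3):
  [0, -∞, -∞, -19]
  [-15, 0, -1, -34]
  [-27, -12, 0, -46]
  [-6, 8, 7, 0]
D(4):
  [0, -11, -12, -19]
  [-15, 0, -1, -34]
  [-27, -12, 0, -46]
  [-6, 8, 7, 0]
Answer: M*[3][0] = -6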